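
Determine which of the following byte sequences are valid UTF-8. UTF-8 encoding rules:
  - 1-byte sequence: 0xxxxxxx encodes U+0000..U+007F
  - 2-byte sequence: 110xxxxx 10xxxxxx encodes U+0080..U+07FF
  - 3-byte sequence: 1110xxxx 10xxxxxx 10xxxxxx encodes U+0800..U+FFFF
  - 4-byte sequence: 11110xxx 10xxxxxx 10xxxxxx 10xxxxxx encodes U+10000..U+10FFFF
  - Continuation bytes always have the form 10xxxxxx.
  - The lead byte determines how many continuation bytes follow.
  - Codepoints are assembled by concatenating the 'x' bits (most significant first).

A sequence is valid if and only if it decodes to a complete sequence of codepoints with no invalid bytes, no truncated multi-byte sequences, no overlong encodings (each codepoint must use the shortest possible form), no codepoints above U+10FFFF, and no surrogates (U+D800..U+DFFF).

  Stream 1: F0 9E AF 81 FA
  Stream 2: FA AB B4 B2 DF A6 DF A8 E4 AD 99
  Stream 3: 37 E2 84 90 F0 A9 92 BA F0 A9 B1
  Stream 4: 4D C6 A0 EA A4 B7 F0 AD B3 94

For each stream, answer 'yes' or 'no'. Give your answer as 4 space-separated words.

Stream 1: error at byte offset 4. INVALID
Stream 2: error at byte offset 0. INVALID
Stream 3: error at byte offset 11. INVALID
Stream 4: decodes cleanly. VALID

Answer: no no no yes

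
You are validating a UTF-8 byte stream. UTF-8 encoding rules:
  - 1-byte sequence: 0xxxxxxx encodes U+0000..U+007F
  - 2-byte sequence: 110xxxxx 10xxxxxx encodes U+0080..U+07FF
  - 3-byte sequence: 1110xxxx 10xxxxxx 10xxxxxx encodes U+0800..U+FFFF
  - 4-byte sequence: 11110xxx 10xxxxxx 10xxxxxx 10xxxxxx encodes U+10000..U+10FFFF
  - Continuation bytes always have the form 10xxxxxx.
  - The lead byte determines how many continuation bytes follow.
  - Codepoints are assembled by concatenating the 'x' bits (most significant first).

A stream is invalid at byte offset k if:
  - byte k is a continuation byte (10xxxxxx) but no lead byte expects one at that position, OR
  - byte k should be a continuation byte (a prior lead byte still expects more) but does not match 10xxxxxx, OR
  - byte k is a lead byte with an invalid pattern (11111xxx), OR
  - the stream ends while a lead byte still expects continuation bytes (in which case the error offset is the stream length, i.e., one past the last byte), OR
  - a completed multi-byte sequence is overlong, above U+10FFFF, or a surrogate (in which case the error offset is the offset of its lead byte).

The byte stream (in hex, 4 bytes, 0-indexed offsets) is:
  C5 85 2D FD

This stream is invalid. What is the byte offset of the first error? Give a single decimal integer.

Answer: 3

Derivation:
Byte[0]=C5: 2-byte lead, need 1 cont bytes. acc=0x5
Byte[1]=85: continuation. acc=(acc<<6)|0x05=0x145
Completed: cp=U+0145 (starts at byte 0)
Byte[2]=2D: 1-byte ASCII. cp=U+002D
Byte[3]=FD: INVALID lead byte (not 0xxx/110x/1110/11110)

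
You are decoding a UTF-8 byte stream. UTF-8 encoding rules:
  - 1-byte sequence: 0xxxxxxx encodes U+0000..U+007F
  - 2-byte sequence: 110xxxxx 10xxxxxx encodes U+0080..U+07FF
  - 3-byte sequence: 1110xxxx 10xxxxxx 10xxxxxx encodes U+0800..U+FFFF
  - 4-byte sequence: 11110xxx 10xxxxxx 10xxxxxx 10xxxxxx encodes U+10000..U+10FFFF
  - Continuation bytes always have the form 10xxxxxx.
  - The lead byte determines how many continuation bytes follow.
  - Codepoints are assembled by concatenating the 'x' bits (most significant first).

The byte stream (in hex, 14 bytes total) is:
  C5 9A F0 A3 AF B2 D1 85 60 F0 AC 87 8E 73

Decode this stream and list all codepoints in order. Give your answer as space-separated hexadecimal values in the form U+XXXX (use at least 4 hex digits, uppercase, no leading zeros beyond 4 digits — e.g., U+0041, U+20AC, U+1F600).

Answer: U+015A U+23BF2 U+0445 U+0060 U+2C1CE U+0073

Derivation:
Byte[0]=C5: 2-byte lead, need 1 cont bytes. acc=0x5
Byte[1]=9A: continuation. acc=(acc<<6)|0x1A=0x15A
Completed: cp=U+015A (starts at byte 0)
Byte[2]=F0: 4-byte lead, need 3 cont bytes. acc=0x0
Byte[3]=A3: continuation. acc=(acc<<6)|0x23=0x23
Byte[4]=AF: continuation. acc=(acc<<6)|0x2F=0x8EF
Byte[5]=B2: continuation. acc=(acc<<6)|0x32=0x23BF2
Completed: cp=U+23BF2 (starts at byte 2)
Byte[6]=D1: 2-byte lead, need 1 cont bytes. acc=0x11
Byte[7]=85: continuation. acc=(acc<<6)|0x05=0x445
Completed: cp=U+0445 (starts at byte 6)
Byte[8]=60: 1-byte ASCII. cp=U+0060
Byte[9]=F0: 4-byte lead, need 3 cont bytes. acc=0x0
Byte[10]=AC: continuation. acc=(acc<<6)|0x2C=0x2C
Byte[11]=87: continuation. acc=(acc<<6)|0x07=0xB07
Byte[12]=8E: continuation. acc=(acc<<6)|0x0E=0x2C1CE
Completed: cp=U+2C1CE (starts at byte 9)
Byte[13]=73: 1-byte ASCII. cp=U+0073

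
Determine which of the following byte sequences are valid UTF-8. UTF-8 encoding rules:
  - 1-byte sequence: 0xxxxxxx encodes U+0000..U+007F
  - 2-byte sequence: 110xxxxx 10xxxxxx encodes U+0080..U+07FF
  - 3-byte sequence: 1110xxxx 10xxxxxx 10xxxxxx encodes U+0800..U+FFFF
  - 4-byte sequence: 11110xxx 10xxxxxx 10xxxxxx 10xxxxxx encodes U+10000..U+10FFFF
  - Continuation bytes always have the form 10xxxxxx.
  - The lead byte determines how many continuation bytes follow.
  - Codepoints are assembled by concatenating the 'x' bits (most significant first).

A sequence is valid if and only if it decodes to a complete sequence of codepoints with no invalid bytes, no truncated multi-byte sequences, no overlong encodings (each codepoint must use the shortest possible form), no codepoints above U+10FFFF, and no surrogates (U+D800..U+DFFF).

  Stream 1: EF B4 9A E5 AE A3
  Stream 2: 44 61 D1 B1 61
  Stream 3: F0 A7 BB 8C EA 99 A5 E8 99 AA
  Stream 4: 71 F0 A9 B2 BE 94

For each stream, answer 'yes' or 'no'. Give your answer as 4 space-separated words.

Stream 1: decodes cleanly. VALID
Stream 2: decodes cleanly. VALID
Stream 3: decodes cleanly. VALID
Stream 4: error at byte offset 5. INVALID

Answer: yes yes yes no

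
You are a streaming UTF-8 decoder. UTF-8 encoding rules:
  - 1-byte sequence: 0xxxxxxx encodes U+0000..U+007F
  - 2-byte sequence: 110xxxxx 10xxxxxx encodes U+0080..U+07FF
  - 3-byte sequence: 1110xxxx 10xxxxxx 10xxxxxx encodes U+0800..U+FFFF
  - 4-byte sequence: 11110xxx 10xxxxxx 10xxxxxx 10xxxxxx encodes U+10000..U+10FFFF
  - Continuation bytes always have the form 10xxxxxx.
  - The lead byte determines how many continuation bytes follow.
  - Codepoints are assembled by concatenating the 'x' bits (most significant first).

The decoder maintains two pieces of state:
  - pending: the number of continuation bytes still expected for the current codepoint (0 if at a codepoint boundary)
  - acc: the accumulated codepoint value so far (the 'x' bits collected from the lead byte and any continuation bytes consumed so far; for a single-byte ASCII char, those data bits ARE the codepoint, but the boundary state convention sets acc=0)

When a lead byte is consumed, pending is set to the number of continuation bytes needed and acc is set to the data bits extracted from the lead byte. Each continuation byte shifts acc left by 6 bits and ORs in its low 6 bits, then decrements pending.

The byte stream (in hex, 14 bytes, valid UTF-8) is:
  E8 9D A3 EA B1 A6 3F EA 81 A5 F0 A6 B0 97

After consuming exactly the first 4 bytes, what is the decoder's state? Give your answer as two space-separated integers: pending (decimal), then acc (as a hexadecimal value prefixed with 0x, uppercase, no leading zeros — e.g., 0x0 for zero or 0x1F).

Answer: 2 0xA

Derivation:
Byte[0]=E8: 3-byte lead. pending=2, acc=0x8
Byte[1]=9D: continuation. acc=(acc<<6)|0x1D=0x21D, pending=1
Byte[2]=A3: continuation. acc=(acc<<6)|0x23=0x8763, pending=0
Byte[3]=EA: 3-byte lead. pending=2, acc=0xA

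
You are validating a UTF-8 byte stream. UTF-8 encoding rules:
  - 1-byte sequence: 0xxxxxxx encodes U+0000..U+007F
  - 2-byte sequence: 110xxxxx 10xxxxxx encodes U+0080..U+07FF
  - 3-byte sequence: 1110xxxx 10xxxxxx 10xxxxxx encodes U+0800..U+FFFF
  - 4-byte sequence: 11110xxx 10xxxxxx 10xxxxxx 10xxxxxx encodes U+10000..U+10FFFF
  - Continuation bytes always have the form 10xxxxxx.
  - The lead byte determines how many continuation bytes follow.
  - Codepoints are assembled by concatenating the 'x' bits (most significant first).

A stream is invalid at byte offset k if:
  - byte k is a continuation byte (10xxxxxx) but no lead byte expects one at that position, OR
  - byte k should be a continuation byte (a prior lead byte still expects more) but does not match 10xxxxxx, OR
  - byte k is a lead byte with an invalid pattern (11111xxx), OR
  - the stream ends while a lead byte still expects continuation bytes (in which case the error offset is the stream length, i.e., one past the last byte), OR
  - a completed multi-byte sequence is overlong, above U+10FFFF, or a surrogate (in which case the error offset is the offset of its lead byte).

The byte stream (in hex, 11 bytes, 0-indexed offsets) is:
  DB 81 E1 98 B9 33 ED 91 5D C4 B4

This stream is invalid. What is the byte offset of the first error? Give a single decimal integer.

Byte[0]=DB: 2-byte lead, need 1 cont bytes. acc=0x1B
Byte[1]=81: continuation. acc=(acc<<6)|0x01=0x6C1
Completed: cp=U+06C1 (starts at byte 0)
Byte[2]=E1: 3-byte lead, need 2 cont bytes. acc=0x1
Byte[3]=98: continuation. acc=(acc<<6)|0x18=0x58
Byte[4]=B9: continuation. acc=(acc<<6)|0x39=0x1639
Completed: cp=U+1639 (starts at byte 2)
Byte[5]=33: 1-byte ASCII. cp=U+0033
Byte[6]=ED: 3-byte lead, need 2 cont bytes. acc=0xD
Byte[7]=91: continuation. acc=(acc<<6)|0x11=0x351
Byte[8]=5D: expected 10xxxxxx continuation. INVALID

Answer: 8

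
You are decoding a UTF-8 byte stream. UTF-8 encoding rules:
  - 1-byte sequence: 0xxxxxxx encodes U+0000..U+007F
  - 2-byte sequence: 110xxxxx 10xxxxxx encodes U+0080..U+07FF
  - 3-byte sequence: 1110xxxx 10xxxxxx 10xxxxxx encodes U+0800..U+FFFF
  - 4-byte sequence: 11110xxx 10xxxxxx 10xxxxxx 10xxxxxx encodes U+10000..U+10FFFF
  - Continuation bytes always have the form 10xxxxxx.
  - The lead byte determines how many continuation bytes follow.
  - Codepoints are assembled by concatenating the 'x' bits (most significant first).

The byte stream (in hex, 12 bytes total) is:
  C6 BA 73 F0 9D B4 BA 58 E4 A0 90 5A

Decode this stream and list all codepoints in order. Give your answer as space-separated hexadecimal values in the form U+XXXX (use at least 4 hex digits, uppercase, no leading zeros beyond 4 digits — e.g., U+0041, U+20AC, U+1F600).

Byte[0]=C6: 2-byte lead, need 1 cont bytes. acc=0x6
Byte[1]=BA: continuation. acc=(acc<<6)|0x3A=0x1BA
Completed: cp=U+01BA (starts at byte 0)
Byte[2]=73: 1-byte ASCII. cp=U+0073
Byte[3]=F0: 4-byte lead, need 3 cont bytes. acc=0x0
Byte[4]=9D: continuation. acc=(acc<<6)|0x1D=0x1D
Byte[5]=B4: continuation. acc=(acc<<6)|0x34=0x774
Byte[6]=BA: continuation. acc=(acc<<6)|0x3A=0x1DD3A
Completed: cp=U+1DD3A (starts at byte 3)
Byte[7]=58: 1-byte ASCII. cp=U+0058
Byte[8]=E4: 3-byte lead, need 2 cont bytes. acc=0x4
Byte[9]=A0: continuation. acc=(acc<<6)|0x20=0x120
Byte[10]=90: continuation. acc=(acc<<6)|0x10=0x4810
Completed: cp=U+4810 (starts at byte 8)
Byte[11]=5A: 1-byte ASCII. cp=U+005A

Answer: U+01BA U+0073 U+1DD3A U+0058 U+4810 U+005A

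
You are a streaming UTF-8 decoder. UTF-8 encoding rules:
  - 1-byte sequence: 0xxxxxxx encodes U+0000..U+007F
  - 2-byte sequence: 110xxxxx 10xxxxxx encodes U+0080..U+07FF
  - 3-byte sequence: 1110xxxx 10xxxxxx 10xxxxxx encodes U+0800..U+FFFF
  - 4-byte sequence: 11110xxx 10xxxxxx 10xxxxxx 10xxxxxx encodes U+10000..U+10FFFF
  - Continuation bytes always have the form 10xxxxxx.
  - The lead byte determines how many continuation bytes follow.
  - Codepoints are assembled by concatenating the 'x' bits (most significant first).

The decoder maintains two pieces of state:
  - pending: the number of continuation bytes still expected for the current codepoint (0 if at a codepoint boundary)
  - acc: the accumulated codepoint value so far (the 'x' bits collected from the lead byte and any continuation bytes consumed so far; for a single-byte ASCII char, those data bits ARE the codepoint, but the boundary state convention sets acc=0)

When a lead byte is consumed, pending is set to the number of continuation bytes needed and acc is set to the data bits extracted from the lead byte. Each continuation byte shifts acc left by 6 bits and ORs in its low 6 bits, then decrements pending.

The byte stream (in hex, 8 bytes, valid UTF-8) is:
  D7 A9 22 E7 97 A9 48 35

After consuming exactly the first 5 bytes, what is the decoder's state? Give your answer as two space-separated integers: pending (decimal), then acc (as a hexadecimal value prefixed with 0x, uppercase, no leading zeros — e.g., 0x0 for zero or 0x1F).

Answer: 1 0x1D7

Derivation:
Byte[0]=D7: 2-byte lead. pending=1, acc=0x17
Byte[1]=A9: continuation. acc=(acc<<6)|0x29=0x5E9, pending=0
Byte[2]=22: 1-byte. pending=0, acc=0x0
Byte[3]=E7: 3-byte lead. pending=2, acc=0x7
Byte[4]=97: continuation. acc=(acc<<6)|0x17=0x1D7, pending=1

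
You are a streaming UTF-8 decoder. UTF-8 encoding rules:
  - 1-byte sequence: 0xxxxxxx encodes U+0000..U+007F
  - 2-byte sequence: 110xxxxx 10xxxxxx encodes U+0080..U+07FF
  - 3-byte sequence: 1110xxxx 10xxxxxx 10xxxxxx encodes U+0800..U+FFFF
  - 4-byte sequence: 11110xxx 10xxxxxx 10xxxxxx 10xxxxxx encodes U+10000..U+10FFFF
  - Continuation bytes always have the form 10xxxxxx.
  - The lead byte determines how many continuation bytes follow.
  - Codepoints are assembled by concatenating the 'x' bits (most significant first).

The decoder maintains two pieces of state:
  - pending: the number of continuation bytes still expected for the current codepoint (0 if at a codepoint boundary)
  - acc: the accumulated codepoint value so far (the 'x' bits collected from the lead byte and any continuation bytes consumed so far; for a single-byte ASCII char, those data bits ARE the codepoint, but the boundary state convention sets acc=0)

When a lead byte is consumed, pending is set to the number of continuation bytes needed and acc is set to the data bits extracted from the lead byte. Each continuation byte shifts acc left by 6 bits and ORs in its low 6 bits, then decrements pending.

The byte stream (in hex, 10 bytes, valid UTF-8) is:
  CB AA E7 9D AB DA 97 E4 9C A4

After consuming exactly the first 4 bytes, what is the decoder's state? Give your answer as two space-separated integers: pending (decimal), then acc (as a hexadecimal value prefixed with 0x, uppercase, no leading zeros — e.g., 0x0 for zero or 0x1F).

Byte[0]=CB: 2-byte lead. pending=1, acc=0xB
Byte[1]=AA: continuation. acc=(acc<<6)|0x2A=0x2EA, pending=0
Byte[2]=E7: 3-byte lead. pending=2, acc=0x7
Byte[3]=9D: continuation. acc=(acc<<6)|0x1D=0x1DD, pending=1

Answer: 1 0x1DD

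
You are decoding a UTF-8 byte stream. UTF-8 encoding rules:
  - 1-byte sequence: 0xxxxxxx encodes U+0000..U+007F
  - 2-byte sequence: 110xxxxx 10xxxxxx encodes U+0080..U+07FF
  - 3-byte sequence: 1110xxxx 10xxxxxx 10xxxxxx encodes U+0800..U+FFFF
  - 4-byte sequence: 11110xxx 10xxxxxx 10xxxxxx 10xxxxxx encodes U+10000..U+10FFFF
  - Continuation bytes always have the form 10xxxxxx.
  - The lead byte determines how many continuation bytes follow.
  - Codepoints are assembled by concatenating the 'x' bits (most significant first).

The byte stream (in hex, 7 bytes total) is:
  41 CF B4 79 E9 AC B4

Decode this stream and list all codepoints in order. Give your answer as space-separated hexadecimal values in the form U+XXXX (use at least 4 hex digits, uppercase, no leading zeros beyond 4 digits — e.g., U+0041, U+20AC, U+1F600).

Byte[0]=41: 1-byte ASCII. cp=U+0041
Byte[1]=CF: 2-byte lead, need 1 cont bytes. acc=0xF
Byte[2]=B4: continuation. acc=(acc<<6)|0x34=0x3F4
Completed: cp=U+03F4 (starts at byte 1)
Byte[3]=79: 1-byte ASCII. cp=U+0079
Byte[4]=E9: 3-byte lead, need 2 cont bytes. acc=0x9
Byte[5]=AC: continuation. acc=(acc<<6)|0x2C=0x26C
Byte[6]=B4: continuation. acc=(acc<<6)|0x34=0x9B34
Completed: cp=U+9B34 (starts at byte 4)

Answer: U+0041 U+03F4 U+0079 U+9B34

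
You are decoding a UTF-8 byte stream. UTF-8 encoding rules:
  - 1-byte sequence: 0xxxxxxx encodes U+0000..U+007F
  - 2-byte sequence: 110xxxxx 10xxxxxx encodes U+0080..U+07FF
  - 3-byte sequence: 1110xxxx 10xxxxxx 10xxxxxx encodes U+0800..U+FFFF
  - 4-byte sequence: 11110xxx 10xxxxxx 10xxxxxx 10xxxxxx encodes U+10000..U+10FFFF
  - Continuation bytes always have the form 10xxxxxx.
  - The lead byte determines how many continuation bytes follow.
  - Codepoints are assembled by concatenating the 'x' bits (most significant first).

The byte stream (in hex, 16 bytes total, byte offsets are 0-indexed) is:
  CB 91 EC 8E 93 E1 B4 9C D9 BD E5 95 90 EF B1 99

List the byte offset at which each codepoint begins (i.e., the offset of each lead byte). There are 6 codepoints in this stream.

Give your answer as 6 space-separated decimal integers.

Byte[0]=CB: 2-byte lead, need 1 cont bytes. acc=0xB
Byte[1]=91: continuation. acc=(acc<<6)|0x11=0x2D1
Completed: cp=U+02D1 (starts at byte 0)
Byte[2]=EC: 3-byte lead, need 2 cont bytes. acc=0xC
Byte[3]=8E: continuation. acc=(acc<<6)|0x0E=0x30E
Byte[4]=93: continuation. acc=(acc<<6)|0x13=0xC393
Completed: cp=U+C393 (starts at byte 2)
Byte[5]=E1: 3-byte lead, need 2 cont bytes. acc=0x1
Byte[6]=B4: continuation. acc=(acc<<6)|0x34=0x74
Byte[7]=9C: continuation. acc=(acc<<6)|0x1C=0x1D1C
Completed: cp=U+1D1C (starts at byte 5)
Byte[8]=D9: 2-byte lead, need 1 cont bytes. acc=0x19
Byte[9]=BD: continuation. acc=(acc<<6)|0x3D=0x67D
Completed: cp=U+067D (starts at byte 8)
Byte[10]=E5: 3-byte lead, need 2 cont bytes. acc=0x5
Byte[11]=95: continuation. acc=(acc<<6)|0x15=0x155
Byte[12]=90: continuation. acc=(acc<<6)|0x10=0x5550
Completed: cp=U+5550 (starts at byte 10)
Byte[13]=EF: 3-byte lead, need 2 cont bytes. acc=0xF
Byte[14]=B1: continuation. acc=(acc<<6)|0x31=0x3F1
Byte[15]=99: continuation. acc=(acc<<6)|0x19=0xFC59
Completed: cp=U+FC59 (starts at byte 13)

Answer: 0 2 5 8 10 13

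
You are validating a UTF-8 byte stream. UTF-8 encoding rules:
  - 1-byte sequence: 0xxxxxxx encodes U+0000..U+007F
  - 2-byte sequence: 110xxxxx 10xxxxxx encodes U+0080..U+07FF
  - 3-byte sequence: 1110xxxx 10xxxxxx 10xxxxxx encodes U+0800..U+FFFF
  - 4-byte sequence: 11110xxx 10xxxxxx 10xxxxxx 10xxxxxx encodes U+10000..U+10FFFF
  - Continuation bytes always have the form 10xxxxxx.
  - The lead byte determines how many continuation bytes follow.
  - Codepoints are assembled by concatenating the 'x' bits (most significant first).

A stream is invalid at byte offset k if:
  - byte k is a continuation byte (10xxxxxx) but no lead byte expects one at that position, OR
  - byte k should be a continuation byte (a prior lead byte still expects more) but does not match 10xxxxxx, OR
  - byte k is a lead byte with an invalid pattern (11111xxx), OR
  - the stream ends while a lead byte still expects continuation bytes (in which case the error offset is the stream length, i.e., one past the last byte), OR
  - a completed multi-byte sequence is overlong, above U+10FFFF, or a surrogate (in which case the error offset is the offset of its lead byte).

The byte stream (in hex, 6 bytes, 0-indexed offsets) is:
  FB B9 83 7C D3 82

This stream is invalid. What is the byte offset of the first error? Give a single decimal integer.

Byte[0]=FB: INVALID lead byte (not 0xxx/110x/1110/11110)

Answer: 0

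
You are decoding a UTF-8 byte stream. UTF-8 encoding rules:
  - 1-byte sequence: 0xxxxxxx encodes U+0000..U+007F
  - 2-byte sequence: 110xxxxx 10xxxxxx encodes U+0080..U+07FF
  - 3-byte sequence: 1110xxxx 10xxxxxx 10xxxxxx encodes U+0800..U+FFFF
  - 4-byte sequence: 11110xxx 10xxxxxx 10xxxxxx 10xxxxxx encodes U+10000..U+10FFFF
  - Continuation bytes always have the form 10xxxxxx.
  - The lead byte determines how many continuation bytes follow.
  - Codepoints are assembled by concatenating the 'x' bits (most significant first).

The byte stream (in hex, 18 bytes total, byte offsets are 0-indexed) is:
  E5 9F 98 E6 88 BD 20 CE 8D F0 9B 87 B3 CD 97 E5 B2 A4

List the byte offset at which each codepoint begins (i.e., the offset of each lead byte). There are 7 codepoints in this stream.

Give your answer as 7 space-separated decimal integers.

Answer: 0 3 6 7 9 13 15

Derivation:
Byte[0]=E5: 3-byte lead, need 2 cont bytes. acc=0x5
Byte[1]=9F: continuation. acc=(acc<<6)|0x1F=0x15F
Byte[2]=98: continuation. acc=(acc<<6)|0x18=0x57D8
Completed: cp=U+57D8 (starts at byte 0)
Byte[3]=E6: 3-byte lead, need 2 cont bytes. acc=0x6
Byte[4]=88: continuation. acc=(acc<<6)|0x08=0x188
Byte[5]=BD: continuation. acc=(acc<<6)|0x3D=0x623D
Completed: cp=U+623D (starts at byte 3)
Byte[6]=20: 1-byte ASCII. cp=U+0020
Byte[7]=CE: 2-byte lead, need 1 cont bytes. acc=0xE
Byte[8]=8D: continuation. acc=(acc<<6)|0x0D=0x38D
Completed: cp=U+038D (starts at byte 7)
Byte[9]=F0: 4-byte lead, need 3 cont bytes. acc=0x0
Byte[10]=9B: continuation. acc=(acc<<6)|0x1B=0x1B
Byte[11]=87: continuation. acc=(acc<<6)|0x07=0x6C7
Byte[12]=B3: continuation. acc=(acc<<6)|0x33=0x1B1F3
Completed: cp=U+1B1F3 (starts at byte 9)
Byte[13]=CD: 2-byte lead, need 1 cont bytes. acc=0xD
Byte[14]=97: continuation. acc=(acc<<6)|0x17=0x357
Completed: cp=U+0357 (starts at byte 13)
Byte[15]=E5: 3-byte lead, need 2 cont bytes. acc=0x5
Byte[16]=B2: continuation. acc=(acc<<6)|0x32=0x172
Byte[17]=A4: continuation. acc=(acc<<6)|0x24=0x5CA4
Completed: cp=U+5CA4 (starts at byte 15)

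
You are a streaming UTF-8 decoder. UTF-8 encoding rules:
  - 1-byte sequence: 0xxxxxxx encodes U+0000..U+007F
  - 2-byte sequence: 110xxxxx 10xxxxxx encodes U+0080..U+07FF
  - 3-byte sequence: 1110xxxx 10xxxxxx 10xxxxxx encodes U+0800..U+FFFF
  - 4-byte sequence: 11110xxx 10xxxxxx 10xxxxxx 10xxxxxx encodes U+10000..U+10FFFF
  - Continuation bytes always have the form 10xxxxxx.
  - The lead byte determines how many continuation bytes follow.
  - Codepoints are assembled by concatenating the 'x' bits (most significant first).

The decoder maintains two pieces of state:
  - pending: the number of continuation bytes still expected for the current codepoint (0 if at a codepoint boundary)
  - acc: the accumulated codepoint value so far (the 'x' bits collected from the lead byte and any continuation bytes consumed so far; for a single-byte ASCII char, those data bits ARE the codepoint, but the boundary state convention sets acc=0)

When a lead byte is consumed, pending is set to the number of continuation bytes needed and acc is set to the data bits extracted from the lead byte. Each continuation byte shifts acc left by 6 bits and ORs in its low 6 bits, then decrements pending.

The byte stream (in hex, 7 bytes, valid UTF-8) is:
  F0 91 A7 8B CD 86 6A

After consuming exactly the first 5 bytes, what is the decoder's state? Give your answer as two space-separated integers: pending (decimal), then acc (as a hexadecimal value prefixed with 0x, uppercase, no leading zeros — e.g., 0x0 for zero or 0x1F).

Byte[0]=F0: 4-byte lead. pending=3, acc=0x0
Byte[1]=91: continuation. acc=(acc<<6)|0x11=0x11, pending=2
Byte[2]=A7: continuation. acc=(acc<<6)|0x27=0x467, pending=1
Byte[3]=8B: continuation. acc=(acc<<6)|0x0B=0x119CB, pending=0
Byte[4]=CD: 2-byte lead. pending=1, acc=0xD

Answer: 1 0xD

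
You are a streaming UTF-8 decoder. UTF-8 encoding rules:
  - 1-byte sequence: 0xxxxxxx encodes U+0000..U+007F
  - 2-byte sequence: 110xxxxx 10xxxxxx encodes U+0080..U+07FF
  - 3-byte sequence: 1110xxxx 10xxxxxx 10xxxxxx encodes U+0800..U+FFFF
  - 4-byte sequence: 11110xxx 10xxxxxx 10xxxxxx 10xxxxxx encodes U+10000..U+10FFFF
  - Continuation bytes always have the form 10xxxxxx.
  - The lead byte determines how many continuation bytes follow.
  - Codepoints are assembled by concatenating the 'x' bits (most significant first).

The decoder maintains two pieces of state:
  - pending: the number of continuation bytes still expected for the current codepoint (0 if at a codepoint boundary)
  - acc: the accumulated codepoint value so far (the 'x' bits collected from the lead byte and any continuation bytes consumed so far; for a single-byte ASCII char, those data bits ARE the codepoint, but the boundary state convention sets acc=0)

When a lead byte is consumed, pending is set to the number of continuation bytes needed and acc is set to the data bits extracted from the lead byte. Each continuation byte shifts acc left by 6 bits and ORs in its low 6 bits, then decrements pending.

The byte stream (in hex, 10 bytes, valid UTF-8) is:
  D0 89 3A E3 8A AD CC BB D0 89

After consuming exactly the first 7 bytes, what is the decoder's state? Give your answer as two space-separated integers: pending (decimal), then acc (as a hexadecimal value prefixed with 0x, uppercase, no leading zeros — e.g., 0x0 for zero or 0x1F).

Byte[0]=D0: 2-byte lead. pending=1, acc=0x10
Byte[1]=89: continuation. acc=(acc<<6)|0x09=0x409, pending=0
Byte[2]=3A: 1-byte. pending=0, acc=0x0
Byte[3]=E3: 3-byte lead. pending=2, acc=0x3
Byte[4]=8A: continuation. acc=(acc<<6)|0x0A=0xCA, pending=1
Byte[5]=AD: continuation. acc=(acc<<6)|0x2D=0x32AD, pending=0
Byte[6]=CC: 2-byte lead. pending=1, acc=0xC

Answer: 1 0xC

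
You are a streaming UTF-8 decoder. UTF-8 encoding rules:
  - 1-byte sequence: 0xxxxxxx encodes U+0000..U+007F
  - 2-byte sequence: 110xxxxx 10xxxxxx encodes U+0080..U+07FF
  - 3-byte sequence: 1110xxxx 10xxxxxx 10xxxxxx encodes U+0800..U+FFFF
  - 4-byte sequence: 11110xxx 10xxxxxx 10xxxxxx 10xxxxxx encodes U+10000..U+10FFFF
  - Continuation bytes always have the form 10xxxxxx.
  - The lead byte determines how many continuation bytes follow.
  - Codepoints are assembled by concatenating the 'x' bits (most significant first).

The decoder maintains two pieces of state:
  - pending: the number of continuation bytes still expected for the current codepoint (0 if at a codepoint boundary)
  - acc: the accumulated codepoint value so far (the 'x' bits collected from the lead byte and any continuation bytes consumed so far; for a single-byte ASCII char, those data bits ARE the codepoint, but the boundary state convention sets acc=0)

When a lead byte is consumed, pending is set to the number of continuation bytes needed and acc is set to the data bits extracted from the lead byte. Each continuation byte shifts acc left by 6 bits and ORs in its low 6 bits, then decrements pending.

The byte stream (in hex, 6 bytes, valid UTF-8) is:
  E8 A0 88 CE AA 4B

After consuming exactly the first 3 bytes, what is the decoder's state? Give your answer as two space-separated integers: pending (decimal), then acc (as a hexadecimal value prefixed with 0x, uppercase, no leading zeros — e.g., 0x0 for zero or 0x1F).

Answer: 0 0x8808

Derivation:
Byte[0]=E8: 3-byte lead. pending=2, acc=0x8
Byte[1]=A0: continuation. acc=(acc<<6)|0x20=0x220, pending=1
Byte[2]=88: continuation. acc=(acc<<6)|0x08=0x8808, pending=0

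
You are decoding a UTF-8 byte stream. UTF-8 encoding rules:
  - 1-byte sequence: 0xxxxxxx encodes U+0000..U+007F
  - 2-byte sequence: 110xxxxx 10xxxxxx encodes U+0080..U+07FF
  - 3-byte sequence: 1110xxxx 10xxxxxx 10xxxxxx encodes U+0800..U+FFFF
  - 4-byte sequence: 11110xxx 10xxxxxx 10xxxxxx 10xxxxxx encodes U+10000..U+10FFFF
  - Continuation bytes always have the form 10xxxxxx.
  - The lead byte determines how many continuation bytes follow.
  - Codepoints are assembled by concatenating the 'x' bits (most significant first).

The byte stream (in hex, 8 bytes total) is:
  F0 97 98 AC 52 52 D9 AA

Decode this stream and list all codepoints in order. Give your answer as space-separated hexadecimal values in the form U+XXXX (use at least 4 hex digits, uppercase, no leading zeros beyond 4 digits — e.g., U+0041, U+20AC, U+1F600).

Answer: U+1762C U+0052 U+0052 U+066A

Derivation:
Byte[0]=F0: 4-byte lead, need 3 cont bytes. acc=0x0
Byte[1]=97: continuation. acc=(acc<<6)|0x17=0x17
Byte[2]=98: continuation. acc=(acc<<6)|0x18=0x5D8
Byte[3]=AC: continuation. acc=(acc<<6)|0x2C=0x1762C
Completed: cp=U+1762C (starts at byte 0)
Byte[4]=52: 1-byte ASCII. cp=U+0052
Byte[5]=52: 1-byte ASCII. cp=U+0052
Byte[6]=D9: 2-byte lead, need 1 cont bytes. acc=0x19
Byte[7]=AA: continuation. acc=(acc<<6)|0x2A=0x66A
Completed: cp=U+066A (starts at byte 6)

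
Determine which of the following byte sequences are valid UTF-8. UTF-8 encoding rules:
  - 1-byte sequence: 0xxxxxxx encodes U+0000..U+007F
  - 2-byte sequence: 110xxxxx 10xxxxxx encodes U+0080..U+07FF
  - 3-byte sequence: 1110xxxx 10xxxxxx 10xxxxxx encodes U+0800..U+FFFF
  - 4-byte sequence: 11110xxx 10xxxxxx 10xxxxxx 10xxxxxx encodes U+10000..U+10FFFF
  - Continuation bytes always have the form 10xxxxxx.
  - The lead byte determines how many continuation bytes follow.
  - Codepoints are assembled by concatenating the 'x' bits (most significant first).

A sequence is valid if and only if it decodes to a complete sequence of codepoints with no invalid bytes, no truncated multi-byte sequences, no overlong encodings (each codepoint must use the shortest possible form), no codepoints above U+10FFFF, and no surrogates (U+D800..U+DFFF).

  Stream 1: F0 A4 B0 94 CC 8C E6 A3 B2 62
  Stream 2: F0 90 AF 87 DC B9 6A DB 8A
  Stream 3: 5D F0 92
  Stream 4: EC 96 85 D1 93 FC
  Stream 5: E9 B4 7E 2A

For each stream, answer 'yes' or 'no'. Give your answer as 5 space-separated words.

Stream 1: decodes cleanly. VALID
Stream 2: decodes cleanly. VALID
Stream 3: error at byte offset 3. INVALID
Stream 4: error at byte offset 5. INVALID
Stream 5: error at byte offset 2. INVALID

Answer: yes yes no no no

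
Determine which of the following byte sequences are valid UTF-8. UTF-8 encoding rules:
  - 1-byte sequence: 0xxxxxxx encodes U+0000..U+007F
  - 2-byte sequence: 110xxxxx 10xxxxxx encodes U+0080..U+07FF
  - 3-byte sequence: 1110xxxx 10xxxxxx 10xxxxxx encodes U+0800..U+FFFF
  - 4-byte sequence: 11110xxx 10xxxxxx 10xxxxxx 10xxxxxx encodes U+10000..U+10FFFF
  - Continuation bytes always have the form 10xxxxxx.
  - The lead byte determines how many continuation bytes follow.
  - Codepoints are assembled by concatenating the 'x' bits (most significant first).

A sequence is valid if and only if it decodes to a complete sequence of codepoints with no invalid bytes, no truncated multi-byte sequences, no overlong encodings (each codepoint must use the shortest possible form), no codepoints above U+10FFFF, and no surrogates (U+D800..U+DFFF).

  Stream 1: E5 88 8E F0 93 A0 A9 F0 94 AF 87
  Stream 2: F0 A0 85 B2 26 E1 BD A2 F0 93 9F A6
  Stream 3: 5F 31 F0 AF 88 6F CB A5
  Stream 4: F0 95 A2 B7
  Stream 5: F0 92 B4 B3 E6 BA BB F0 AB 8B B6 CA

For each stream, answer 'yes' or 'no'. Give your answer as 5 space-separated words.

Answer: yes yes no yes no

Derivation:
Stream 1: decodes cleanly. VALID
Stream 2: decodes cleanly. VALID
Stream 3: error at byte offset 5. INVALID
Stream 4: decodes cleanly. VALID
Stream 5: error at byte offset 12. INVALID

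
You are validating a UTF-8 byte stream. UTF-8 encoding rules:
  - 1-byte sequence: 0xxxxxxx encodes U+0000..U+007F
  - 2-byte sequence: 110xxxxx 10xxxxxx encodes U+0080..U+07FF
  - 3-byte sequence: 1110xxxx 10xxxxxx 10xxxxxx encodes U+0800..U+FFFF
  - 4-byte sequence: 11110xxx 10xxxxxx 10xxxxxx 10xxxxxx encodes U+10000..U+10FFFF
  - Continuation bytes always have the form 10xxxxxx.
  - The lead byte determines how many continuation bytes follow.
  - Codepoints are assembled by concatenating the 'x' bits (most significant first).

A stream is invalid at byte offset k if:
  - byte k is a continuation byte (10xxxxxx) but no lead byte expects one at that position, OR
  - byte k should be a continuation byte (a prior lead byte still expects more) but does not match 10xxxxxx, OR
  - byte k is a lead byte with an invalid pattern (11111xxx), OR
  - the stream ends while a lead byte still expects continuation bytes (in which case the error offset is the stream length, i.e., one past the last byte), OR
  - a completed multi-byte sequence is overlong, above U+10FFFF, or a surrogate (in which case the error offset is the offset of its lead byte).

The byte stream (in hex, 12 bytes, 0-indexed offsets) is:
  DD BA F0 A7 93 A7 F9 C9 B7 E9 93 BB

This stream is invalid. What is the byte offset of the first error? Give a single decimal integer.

Answer: 6

Derivation:
Byte[0]=DD: 2-byte lead, need 1 cont bytes. acc=0x1D
Byte[1]=BA: continuation. acc=(acc<<6)|0x3A=0x77A
Completed: cp=U+077A (starts at byte 0)
Byte[2]=F0: 4-byte lead, need 3 cont bytes. acc=0x0
Byte[3]=A7: continuation. acc=(acc<<6)|0x27=0x27
Byte[4]=93: continuation. acc=(acc<<6)|0x13=0x9D3
Byte[5]=A7: continuation. acc=(acc<<6)|0x27=0x274E7
Completed: cp=U+274E7 (starts at byte 2)
Byte[6]=F9: INVALID lead byte (not 0xxx/110x/1110/11110)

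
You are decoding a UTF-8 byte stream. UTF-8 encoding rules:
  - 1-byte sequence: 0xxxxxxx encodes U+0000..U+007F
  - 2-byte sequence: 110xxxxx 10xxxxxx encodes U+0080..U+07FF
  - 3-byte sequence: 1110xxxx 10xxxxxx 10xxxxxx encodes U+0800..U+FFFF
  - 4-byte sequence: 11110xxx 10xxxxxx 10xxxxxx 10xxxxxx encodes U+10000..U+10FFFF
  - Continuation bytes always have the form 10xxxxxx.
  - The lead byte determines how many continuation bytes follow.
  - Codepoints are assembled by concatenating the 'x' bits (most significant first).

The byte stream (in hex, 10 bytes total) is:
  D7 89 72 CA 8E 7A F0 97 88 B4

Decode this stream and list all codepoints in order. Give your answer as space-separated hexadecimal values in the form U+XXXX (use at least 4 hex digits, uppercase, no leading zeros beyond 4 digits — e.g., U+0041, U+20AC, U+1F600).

Answer: U+05C9 U+0072 U+028E U+007A U+17234

Derivation:
Byte[0]=D7: 2-byte lead, need 1 cont bytes. acc=0x17
Byte[1]=89: continuation. acc=(acc<<6)|0x09=0x5C9
Completed: cp=U+05C9 (starts at byte 0)
Byte[2]=72: 1-byte ASCII. cp=U+0072
Byte[3]=CA: 2-byte lead, need 1 cont bytes. acc=0xA
Byte[4]=8E: continuation. acc=(acc<<6)|0x0E=0x28E
Completed: cp=U+028E (starts at byte 3)
Byte[5]=7A: 1-byte ASCII. cp=U+007A
Byte[6]=F0: 4-byte lead, need 3 cont bytes. acc=0x0
Byte[7]=97: continuation. acc=(acc<<6)|0x17=0x17
Byte[8]=88: continuation. acc=(acc<<6)|0x08=0x5C8
Byte[9]=B4: continuation. acc=(acc<<6)|0x34=0x17234
Completed: cp=U+17234 (starts at byte 6)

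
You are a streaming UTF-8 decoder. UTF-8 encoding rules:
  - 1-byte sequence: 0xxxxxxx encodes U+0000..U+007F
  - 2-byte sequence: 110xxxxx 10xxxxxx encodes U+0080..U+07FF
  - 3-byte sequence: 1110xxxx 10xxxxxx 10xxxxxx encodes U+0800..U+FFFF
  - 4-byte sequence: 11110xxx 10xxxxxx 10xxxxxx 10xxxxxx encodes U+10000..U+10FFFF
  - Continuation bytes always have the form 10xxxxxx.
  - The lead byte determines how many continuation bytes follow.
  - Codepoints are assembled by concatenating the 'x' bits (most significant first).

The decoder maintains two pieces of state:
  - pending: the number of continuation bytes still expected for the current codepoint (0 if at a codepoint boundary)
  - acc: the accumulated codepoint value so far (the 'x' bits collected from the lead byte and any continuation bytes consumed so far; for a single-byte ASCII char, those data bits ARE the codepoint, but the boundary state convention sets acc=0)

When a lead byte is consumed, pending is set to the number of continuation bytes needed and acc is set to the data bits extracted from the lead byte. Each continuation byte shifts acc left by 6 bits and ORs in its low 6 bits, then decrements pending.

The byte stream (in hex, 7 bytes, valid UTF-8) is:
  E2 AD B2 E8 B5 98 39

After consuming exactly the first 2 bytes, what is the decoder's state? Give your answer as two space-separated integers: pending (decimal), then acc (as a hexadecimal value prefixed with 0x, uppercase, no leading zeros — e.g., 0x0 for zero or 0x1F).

Byte[0]=E2: 3-byte lead. pending=2, acc=0x2
Byte[1]=AD: continuation. acc=(acc<<6)|0x2D=0xAD, pending=1

Answer: 1 0xAD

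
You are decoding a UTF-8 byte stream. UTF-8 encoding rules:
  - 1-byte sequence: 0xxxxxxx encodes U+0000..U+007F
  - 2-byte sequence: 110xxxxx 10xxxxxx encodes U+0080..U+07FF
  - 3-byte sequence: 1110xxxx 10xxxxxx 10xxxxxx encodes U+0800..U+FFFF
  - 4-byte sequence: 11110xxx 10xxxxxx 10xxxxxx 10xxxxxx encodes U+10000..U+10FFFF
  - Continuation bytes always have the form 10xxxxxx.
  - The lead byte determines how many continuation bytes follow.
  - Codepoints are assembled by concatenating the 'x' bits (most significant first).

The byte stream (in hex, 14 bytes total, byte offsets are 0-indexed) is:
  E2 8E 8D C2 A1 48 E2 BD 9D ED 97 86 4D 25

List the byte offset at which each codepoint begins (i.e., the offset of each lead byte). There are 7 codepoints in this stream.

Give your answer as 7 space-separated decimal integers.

Answer: 0 3 5 6 9 12 13

Derivation:
Byte[0]=E2: 3-byte lead, need 2 cont bytes. acc=0x2
Byte[1]=8E: continuation. acc=(acc<<6)|0x0E=0x8E
Byte[2]=8D: continuation. acc=(acc<<6)|0x0D=0x238D
Completed: cp=U+238D (starts at byte 0)
Byte[3]=C2: 2-byte lead, need 1 cont bytes. acc=0x2
Byte[4]=A1: continuation. acc=(acc<<6)|0x21=0xA1
Completed: cp=U+00A1 (starts at byte 3)
Byte[5]=48: 1-byte ASCII. cp=U+0048
Byte[6]=E2: 3-byte lead, need 2 cont bytes. acc=0x2
Byte[7]=BD: continuation. acc=(acc<<6)|0x3D=0xBD
Byte[8]=9D: continuation. acc=(acc<<6)|0x1D=0x2F5D
Completed: cp=U+2F5D (starts at byte 6)
Byte[9]=ED: 3-byte lead, need 2 cont bytes. acc=0xD
Byte[10]=97: continuation. acc=(acc<<6)|0x17=0x357
Byte[11]=86: continuation. acc=(acc<<6)|0x06=0xD5C6
Completed: cp=U+D5C6 (starts at byte 9)
Byte[12]=4D: 1-byte ASCII. cp=U+004D
Byte[13]=25: 1-byte ASCII. cp=U+0025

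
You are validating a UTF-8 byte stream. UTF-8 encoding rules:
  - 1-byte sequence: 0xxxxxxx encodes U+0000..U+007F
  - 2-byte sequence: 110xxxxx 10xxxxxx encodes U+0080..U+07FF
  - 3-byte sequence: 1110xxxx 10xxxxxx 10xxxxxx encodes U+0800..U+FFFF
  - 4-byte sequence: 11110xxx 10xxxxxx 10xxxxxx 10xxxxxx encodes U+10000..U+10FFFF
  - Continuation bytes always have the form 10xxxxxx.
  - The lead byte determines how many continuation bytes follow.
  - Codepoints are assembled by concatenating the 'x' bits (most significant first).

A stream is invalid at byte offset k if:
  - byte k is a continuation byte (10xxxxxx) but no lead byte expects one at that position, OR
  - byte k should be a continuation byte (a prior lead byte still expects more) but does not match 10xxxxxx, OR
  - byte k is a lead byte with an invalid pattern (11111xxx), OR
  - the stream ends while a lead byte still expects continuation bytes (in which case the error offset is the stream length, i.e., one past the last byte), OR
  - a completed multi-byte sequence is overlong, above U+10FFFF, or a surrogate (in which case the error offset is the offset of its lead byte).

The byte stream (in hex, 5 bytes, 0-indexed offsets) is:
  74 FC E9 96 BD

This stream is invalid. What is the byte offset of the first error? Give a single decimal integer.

Byte[0]=74: 1-byte ASCII. cp=U+0074
Byte[1]=FC: INVALID lead byte (not 0xxx/110x/1110/11110)

Answer: 1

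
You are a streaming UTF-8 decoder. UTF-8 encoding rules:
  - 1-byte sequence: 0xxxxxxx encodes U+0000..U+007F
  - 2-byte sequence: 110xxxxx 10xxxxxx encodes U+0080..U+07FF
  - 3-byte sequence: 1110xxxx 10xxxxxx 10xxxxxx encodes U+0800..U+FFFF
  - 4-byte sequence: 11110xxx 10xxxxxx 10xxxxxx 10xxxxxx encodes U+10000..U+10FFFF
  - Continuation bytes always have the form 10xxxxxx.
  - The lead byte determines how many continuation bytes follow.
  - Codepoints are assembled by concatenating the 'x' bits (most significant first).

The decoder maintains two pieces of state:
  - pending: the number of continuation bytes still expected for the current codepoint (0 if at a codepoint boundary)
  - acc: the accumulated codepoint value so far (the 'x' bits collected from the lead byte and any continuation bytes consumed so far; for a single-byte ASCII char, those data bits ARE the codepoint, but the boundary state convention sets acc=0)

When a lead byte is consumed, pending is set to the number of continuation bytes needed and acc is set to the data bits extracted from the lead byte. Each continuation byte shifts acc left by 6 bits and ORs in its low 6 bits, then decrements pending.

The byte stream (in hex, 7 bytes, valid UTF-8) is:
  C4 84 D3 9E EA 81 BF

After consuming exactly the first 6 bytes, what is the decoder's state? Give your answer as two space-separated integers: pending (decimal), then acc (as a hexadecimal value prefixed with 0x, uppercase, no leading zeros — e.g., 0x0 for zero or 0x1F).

Byte[0]=C4: 2-byte lead. pending=1, acc=0x4
Byte[1]=84: continuation. acc=(acc<<6)|0x04=0x104, pending=0
Byte[2]=D3: 2-byte lead. pending=1, acc=0x13
Byte[3]=9E: continuation. acc=(acc<<6)|0x1E=0x4DE, pending=0
Byte[4]=EA: 3-byte lead. pending=2, acc=0xA
Byte[5]=81: continuation. acc=(acc<<6)|0x01=0x281, pending=1

Answer: 1 0x281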